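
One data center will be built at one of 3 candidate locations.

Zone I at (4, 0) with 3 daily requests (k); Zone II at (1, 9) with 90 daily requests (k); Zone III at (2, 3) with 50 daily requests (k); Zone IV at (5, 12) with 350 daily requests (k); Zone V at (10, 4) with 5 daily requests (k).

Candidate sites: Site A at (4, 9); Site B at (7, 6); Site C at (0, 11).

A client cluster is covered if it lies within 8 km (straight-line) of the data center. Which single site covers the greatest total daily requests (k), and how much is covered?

Site B, covering 498

Coverage radius r = 8 km; a point is covered iff (Δx)²+(Δy)² ≤ 8² = 64.
  Site A (4, 9): covers {Zone II, Zone III, Zone IV, Zone V} → 495
  Site B (7, 6): covers {Zone I, Zone II, Zone III, Zone IV, Zone V} → 498
  Site C (0, 11): covers {Zone II, Zone IV} → 440
Maximum coverage at Site B: 498 daily requests (k).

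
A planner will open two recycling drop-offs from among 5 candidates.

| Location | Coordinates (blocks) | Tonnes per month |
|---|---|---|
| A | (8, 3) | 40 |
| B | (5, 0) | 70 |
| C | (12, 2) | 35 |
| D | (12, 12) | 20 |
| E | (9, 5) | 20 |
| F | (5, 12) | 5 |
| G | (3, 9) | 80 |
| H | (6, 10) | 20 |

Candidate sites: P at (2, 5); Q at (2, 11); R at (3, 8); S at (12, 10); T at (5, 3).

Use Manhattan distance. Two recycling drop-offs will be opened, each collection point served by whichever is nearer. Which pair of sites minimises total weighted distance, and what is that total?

Evaluate every pair (each demand assigned to the nearer of the two):
  {R, T}: total = 1200
  {Q, T}: total = 1310
  {S, T}: total = 1575
  {P, T}: total = 1655
  {R, S}: total = 1790
  {P, S}: total = 1905
  {P, R}: total = 1945
  {P, Q}: total = 2055
  {Q, R}: total = 2225
  {Q, S}: total = 2260
Best pair: {R, T} with total 1200.

{R, T}, total 1200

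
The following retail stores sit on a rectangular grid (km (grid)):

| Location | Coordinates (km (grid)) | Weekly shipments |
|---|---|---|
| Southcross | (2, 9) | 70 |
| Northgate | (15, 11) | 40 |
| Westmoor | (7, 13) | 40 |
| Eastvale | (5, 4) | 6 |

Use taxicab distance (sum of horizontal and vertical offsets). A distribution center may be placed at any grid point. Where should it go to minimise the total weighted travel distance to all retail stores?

Manhattan distance separates: Σwᵢ(|x−xᵢ|+|y−yᵢ|) = Σwᵢ|x−xᵢ| + Σwᵢ|y−yᵢ|, so x and y are optimised independently as 1-D weighted medians.
Total weight W = 156; half = 78.
x-coordinate, sorted with cumulative weight:
  x=2 (Southcross, w=70) cum 70
  x=5 (Eastvale, w=6) cum 76
  x=7 (Westmoor, w=40) cum 116  ← median
  x=15 (Northgate, w=40) cum 156
⇒ x* = 7
y-coordinate, sorted with cumulative weight:
  y=4 (Eastvale, w=6) cum 6
  y=9 (Southcross, w=70) cum 76
  y=11 (Northgate, w=40) cum 116  ← median
  y=13 (Westmoor, w=40) cum 156
⇒ y* = 11

(7, 11)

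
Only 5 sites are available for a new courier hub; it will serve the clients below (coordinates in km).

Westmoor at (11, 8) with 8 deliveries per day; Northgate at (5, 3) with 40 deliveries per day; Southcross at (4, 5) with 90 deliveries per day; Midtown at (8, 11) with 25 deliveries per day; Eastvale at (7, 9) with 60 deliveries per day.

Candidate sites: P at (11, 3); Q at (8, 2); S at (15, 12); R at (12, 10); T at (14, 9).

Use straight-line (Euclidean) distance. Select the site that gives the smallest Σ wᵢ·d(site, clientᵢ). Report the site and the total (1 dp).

Total weighted distance at each candidate:
  P (11, 3): total = 1581.5
  Q (8, 2): total = 1279.4
  S (15, 12): total = 2446.3
  R (12, 10): total = 1671.9
  T (14, 9): total = 2005.4
Minimum is at Q with total 1279.4 km.

Q, total 1279.4 km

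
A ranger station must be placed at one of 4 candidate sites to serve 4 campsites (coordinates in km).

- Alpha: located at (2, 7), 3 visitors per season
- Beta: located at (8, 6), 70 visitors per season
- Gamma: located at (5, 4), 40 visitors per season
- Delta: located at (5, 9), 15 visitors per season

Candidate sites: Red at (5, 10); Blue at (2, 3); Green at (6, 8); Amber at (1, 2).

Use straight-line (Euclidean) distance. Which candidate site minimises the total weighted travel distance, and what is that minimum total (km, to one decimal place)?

Green, total 396.5 km

Total weighted distance at each candidate:
  Red (5, 10): total = 617.7
  Blue (2, 3): total = 708.7
  Green (6, 8): total = 396.5
  Amber (1, 2): total = 879.5
Minimum is at Green with total 396.5 km.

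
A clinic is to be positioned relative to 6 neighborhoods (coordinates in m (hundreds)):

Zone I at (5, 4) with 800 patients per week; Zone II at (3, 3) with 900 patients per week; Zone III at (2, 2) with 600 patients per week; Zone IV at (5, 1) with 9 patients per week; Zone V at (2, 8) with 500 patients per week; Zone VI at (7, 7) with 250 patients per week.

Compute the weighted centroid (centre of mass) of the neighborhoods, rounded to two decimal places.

The minimiser of Σwᵢ‖p−pᵢ‖² is the weighted centroid p* = (Σwᵢpᵢ)/(Σwᵢ).
Σwᵢ = 3059.
Σwᵢxᵢ = 800·5 + 900·3 + 600·2 + 9·5 + 500·2 + 250·7 = 10695.
Σwᵢyᵢ = 800·4 + 900·3 + 600·2 + 9·1 + 500·8 + 250·7 = 12859.
x* = 10695/3059 = 3.50, y* = 12859/3059 = 4.20.

(3.50, 4.20)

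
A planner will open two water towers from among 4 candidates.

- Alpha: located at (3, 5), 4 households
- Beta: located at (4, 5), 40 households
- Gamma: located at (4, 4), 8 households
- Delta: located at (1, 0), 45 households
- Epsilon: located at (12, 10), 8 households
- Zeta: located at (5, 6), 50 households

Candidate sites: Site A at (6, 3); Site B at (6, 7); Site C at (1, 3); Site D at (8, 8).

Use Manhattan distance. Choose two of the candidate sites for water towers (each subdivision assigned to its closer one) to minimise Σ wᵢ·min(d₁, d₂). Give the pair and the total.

Evaluate every pair (each demand assigned to the nearer of the two):
  {Site B, Site C}: total = 515
  {Site A, Site C}: total = 639
  {Site C, Site D}: total = 681
  {Site A, Site B}: total = 736
  {Site A, Site D}: total = 812
  {Site B, Site D}: total = 908
Best pair: {Site B, Site C} with total 515.

{Site B, Site C}, total 515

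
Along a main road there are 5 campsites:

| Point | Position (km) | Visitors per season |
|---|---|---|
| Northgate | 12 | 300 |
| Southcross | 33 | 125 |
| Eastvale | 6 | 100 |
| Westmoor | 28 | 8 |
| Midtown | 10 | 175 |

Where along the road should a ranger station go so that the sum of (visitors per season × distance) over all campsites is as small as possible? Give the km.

x = 12

For a sum of weighted absolute distances on a line, the optimum is the weighted median (not the mean). Total weight W = 708; half-weight = 354.
Sort by position and accumulate weight:
  km 6 (Eastvale, w=100) → cum 100
  km 10 (Midtown, w=175) → cum 275
  km 12 (Northgate, w=300) → cum 575  ≥ 354 → median here
  km 28 (Westmoor, w=8) → cum 583
  km 33 (Southcross, w=125) → cum 708
Optimal location: km 12.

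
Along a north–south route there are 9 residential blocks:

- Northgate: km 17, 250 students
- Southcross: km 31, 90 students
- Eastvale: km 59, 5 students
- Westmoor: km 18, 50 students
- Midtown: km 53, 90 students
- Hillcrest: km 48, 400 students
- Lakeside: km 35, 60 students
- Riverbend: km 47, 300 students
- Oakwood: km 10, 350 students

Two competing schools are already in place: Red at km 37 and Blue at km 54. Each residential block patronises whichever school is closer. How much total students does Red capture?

The indifferent point is the midpoint (37+54)/2 = 45.5; residential blocks left of it (closer to Red at 37) go to Red, those right go to Blue.
  Oakwood at 10 (w=350) → Red
  Northgate at 17 (w=250) → Red
  Westmoor at 18 (w=50) → Red
  Southcross at 31 (w=90) → Red
  Lakeside at 35 (w=60) → Red
  Riverbend at 47 (w=300) → Blue
  Hillcrest at 48 (w=400) → Blue
  Midtown at 53 (w=90) → Blue
  Eastvale at 59 (w=5) → Blue
Red captures 800; Blue captures 795.

800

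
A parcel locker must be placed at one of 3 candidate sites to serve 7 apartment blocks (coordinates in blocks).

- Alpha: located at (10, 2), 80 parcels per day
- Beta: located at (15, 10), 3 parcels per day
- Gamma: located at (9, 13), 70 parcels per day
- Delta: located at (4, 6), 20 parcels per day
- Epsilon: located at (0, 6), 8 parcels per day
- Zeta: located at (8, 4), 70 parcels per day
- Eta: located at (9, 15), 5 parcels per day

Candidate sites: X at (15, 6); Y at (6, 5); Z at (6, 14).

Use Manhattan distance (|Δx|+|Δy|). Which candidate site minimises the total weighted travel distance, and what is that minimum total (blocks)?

Total weighted distance at each candidate:
  X (15, 6): total = 2687
  Y (6, 5): total = 1763
  Z (6, 14): total = 2771
Minimum is at Y with total 1763 blocks.

Y, total 1763 blocks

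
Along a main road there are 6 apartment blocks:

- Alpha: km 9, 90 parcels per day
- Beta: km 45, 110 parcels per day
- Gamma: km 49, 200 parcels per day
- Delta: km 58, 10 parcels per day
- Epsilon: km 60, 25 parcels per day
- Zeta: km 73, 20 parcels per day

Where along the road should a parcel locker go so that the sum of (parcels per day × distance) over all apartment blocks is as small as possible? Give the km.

x = 49

For a sum of weighted absolute distances on a line, the optimum is the weighted median (not the mean). Total weight W = 455; half-weight = 227.5.
Sort by position and accumulate weight:
  km 9 (Alpha, w=90) → cum 90
  km 45 (Beta, w=110) → cum 200
  km 49 (Gamma, w=200) → cum 400  ≥ 227.5 → median here
  km 58 (Delta, w=10) → cum 410
  km 60 (Epsilon, w=25) → cum 435
  km 73 (Zeta, w=20) → cum 455
Optimal location: km 49.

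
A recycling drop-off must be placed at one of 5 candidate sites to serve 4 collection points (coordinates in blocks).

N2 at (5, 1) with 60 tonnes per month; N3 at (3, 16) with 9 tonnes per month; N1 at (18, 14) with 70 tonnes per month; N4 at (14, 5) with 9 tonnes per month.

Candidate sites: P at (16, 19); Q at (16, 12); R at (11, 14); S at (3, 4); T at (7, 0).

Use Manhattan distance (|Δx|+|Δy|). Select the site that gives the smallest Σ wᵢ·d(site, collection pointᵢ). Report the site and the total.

R, total 1828 blocks

Total weighted distance at each candidate:
  P (16, 19): total = 2518
  Q (16, 12): total = 1834
  R (11, 14): total = 1828
  S (3, 4): total = 2266
  T (7, 0): total = 2218
Minimum is at R with total 1828 blocks.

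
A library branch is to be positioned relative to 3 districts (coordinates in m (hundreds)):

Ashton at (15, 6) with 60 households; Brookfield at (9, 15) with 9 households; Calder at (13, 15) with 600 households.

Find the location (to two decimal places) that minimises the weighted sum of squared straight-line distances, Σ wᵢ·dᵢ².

(13.13, 14.19)

The minimiser of Σwᵢ‖p−pᵢ‖² is the weighted centroid p* = (Σwᵢpᵢ)/(Σwᵢ).
Σwᵢ = 669.
Σwᵢxᵢ = 60·15 + 9·9 + 600·13 = 8781.
Σwᵢyᵢ = 60·6 + 9·15 + 600·15 = 9495.
x* = 8781/669 = 13.13, y* = 9495/669 = 14.19.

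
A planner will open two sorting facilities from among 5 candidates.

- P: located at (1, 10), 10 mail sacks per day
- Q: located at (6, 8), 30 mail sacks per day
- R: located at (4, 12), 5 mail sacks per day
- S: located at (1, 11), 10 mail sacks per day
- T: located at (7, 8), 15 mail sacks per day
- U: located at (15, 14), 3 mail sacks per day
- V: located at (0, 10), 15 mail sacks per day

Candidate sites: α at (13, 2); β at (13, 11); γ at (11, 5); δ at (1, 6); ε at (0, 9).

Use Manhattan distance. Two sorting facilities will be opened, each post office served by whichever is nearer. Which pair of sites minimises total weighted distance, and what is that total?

Evaluate every pair (each demand assigned to the nearer of the two):
  {β, ε}: total = 445
  {γ, ε}: total = 454
  {α, ε}: total = 472
  {δ, ε}: total = 490
  {β, δ}: total = 555
  {γ, δ}: total = 564
  {α, δ}: total = 582
  {β, γ}: total = 870
  {α, β}: total = 960
  {α, γ}: total = 1004
Best pair: {β, ε} with total 445.

{β, ε}, total 445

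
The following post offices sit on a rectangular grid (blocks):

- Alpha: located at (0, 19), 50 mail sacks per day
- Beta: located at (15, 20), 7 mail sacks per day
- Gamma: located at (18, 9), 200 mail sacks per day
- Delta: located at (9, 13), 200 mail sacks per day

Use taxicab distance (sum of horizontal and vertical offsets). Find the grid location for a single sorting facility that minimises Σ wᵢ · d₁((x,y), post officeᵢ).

Manhattan distance separates: Σwᵢ(|x−xᵢ|+|y−yᵢ|) = Σwᵢ|x−xᵢ| + Σwᵢ|y−yᵢ|, so x and y are optimised independently as 1-D weighted medians.
Total weight W = 457; half = 228.5.
x-coordinate, sorted with cumulative weight:
  x=0 (Alpha, w=50) cum 50
  x=9 (Delta, w=200) cum 250  ← median
  x=15 (Beta, w=7) cum 257
  x=18 (Gamma, w=200) cum 457
⇒ x* = 9
y-coordinate, sorted with cumulative weight:
  y=9 (Gamma, w=200) cum 200
  y=13 (Delta, w=200) cum 400  ← median
  y=19 (Alpha, w=50) cum 450
  y=20 (Beta, w=7) cum 457
⇒ y* = 13

(9, 13)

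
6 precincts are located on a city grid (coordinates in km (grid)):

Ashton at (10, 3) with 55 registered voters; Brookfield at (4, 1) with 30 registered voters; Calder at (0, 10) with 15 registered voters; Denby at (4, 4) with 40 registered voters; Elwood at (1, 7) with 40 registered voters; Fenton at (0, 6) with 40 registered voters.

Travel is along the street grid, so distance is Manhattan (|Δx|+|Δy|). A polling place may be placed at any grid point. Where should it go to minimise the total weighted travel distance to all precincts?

(4, 4)

Manhattan distance separates: Σwᵢ(|x−xᵢ|+|y−yᵢ|) = Σwᵢ|x−xᵢ| + Σwᵢ|y−yᵢ|, so x and y are optimised independently as 1-D weighted medians.
Total weight W = 220; half = 110.
x-coordinate, sorted with cumulative weight:
  x=0 (Calder, w=15) cum 15
  x=0 (Fenton, w=40) cum 55
  x=1 (Elwood, w=40) cum 95
  x=4 (Brookfield, w=30) cum 125  ← median
  x=4 (Denby, w=40) cum 165
  x=10 (Ashton, w=55) cum 220
⇒ x* = 4
y-coordinate, sorted with cumulative weight:
  y=1 (Brookfield, w=30) cum 30
  y=3 (Ashton, w=55) cum 85
  y=4 (Denby, w=40) cum 125  ← median
  y=6 (Fenton, w=40) cum 165
  y=7 (Elwood, w=40) cum 205
  y=10 (Calder, w=15) cum 220
⇒ y* = 4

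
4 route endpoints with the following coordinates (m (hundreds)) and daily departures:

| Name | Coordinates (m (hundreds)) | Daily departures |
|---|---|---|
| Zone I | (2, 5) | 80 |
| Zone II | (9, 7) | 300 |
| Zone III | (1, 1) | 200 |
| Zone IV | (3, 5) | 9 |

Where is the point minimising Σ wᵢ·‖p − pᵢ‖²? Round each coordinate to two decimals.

(5.24, 4.66)

The minimiser of Σwᵢ‖p−pᵢ‖² is the weighted centroid p* = (Σwᵢpᵢ)/(Σwᵢ).
Σwᵢ = 589.
Σwᵢxᵢ = 80·2 + 300·9 + 200·1 + 9·3 = 3087.
Σwᵢyᵢ = 80·5 + 300·7 + 200·1 + 9·5 = 2745.
x* = 3087/589 = 5.24, y* = 2745/589 = 4.66.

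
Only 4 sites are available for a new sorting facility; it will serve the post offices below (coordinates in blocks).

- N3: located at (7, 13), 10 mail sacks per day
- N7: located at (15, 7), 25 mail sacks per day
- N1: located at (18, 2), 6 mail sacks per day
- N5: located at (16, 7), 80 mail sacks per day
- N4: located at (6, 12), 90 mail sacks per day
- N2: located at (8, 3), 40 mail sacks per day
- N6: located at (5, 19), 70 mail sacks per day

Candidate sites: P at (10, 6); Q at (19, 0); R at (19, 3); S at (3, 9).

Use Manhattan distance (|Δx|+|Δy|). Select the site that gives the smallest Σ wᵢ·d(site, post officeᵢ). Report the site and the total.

Total weighted distance at each candidate:
  P (10, 6): total = 3242
  Q (19, 0): total = 6463
  R (19, 3): total = 5512
  S (3, 9): total = 3582
Minimum is at P with total 3242 blocks.

P, total 3242 blocks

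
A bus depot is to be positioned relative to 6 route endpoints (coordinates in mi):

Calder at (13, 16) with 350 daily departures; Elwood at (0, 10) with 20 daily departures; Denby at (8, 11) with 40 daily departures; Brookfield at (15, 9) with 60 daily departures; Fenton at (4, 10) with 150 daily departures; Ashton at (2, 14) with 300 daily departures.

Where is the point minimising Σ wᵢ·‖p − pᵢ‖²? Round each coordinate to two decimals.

(7.58, 13.57)

The minimiser of Σwᵢ‖p−pᵢ‖² is the weighted centroid p* = (Σwᵢpᵢ)/(Σwᵢ).
Σwᵢ = 920.
Σwᵢxᵢ = 350·13 + 20·0 + 40·8 + 60·15 + 150·4 + 300·2 = 6970.
Σwᵢyᵢ = 350·16 + 20·10 + 40·11 + 60·9 + 150·10 + 300·14 = 12480.
x* = 6970/920 = 7.58, y* = 12480/920 = 13.57.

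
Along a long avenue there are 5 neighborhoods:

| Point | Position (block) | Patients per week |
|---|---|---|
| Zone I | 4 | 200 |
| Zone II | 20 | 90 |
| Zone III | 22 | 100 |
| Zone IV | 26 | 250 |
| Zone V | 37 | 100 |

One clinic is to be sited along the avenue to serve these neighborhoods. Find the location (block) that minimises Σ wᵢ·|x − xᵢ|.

x = 22

For a sum of weighted absolute distances on a line, the optimum is the weighted median (not the mean). Total weight W = 740; half-weight = 370.
Sort by position and accumulate weight:
  block 4 (Zone I, w=200) → cum 200
  block 20 (Zone II, w=90) → cum 290
  block 22 (Zone III, w=100) → cum 390  ≥ 370 → median here
  block 26 (Zone IV, w=250) → cum 640
  block 37 (Zone V, w=100) → cum 740
Optimal location: block 22.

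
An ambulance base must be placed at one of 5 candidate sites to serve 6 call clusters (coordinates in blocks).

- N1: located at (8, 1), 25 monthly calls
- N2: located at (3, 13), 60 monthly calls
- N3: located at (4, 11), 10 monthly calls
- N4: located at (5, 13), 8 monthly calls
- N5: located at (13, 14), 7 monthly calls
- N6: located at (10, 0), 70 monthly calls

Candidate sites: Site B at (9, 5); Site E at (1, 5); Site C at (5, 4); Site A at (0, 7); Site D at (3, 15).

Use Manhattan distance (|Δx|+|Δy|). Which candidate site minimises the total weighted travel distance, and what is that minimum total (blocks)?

Site B, total 1682 blocks

Total weighted distance at each candidate:
  Site B (9, 5): total = 1682
  Site E (1, 5): total = 2188
  Site C (5, 4): total = 1718
  Site A (0, 7): total = 2388
  Site D (3, 15): total = 2294
Minimum is at Site B with total 1682 blocks.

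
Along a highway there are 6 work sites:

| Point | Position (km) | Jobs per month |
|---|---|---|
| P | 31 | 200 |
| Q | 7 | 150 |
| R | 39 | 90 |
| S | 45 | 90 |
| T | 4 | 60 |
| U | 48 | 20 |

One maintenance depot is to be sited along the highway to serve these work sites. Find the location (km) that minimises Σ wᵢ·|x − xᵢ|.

For a sum of weighted absolute distances on a line, the optimum is the weighted median (not the mean). Total weight W = 610; half-weight = 305.
Sort by position and accumulate weight:
  km 4 (T, w=60) → cum 60
  km 7 (Q, w=150) → cum 210
  km 31 (P, w=200) → cum 410  ≥ 305 → median here
  km 39 (R, w=90) → cum 500
  km 45 (S, w=90) → cum 590
  km 48 (U, w=20) → cum 610
Optimal location: km 31.

x = 31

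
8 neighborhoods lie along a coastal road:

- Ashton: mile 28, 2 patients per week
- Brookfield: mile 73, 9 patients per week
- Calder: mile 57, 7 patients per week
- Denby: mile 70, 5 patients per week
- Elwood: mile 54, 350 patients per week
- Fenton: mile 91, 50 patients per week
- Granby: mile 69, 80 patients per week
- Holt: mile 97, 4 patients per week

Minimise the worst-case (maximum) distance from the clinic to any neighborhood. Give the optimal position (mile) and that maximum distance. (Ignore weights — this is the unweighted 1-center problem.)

The 1-center on a line is the midpoint of the two extreme points: leftmost at 28, rightmost at 97.
Optimal location = (28 + 97)/2 = 62.5; maximum distance = (97 − 28)/2 = 34.5.

location 62.5, max distance 34.5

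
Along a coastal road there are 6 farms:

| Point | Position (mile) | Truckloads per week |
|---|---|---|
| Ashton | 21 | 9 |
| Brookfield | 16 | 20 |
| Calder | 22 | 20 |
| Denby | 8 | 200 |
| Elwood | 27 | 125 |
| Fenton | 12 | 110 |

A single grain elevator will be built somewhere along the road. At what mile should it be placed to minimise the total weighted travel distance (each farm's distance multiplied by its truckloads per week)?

x = 12

For a sum of weighted absolute distances on a line, the optimum is the weighted median (not the mean). Total weight W = 484; half-weight = 242.
Sort by position and accumulate weight:
  mile 8 (Denby, w=200) → cum 200
  mile 12 (Fenton, w=110) → cum 310  ≥ 242 → median here
  mile 16 (Brookfield, w=20) → cum 330
  mile 21 (Ashton, w=9) → cum 339
  mile 22 (Calder, w=20) → cum 359
  mile 27 (Elwood, w=125) → cum 484
Optimal location: mile 12.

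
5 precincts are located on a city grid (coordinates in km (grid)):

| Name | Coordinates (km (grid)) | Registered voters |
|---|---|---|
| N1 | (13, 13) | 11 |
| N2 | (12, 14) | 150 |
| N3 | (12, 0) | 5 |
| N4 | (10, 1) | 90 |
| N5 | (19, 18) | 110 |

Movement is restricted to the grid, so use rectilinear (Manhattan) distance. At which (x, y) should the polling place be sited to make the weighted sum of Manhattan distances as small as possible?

(12, 14)

Manhattan distance separates: Σwᵢ(|x−xᵢ|+|y−yᵢ|) = Σwᵢ|x−xᵢ| + Σwᵢ|y−yᵢ|, so x and y are optimised independently as 1-D weighted medians.
Total weight W = 366; half = 183.
x-coordinate, sorted with cumulative weight:
  x=10 (N4, w=90) cum 90
  x=12 (N2, w=150) cum 240  ← median
  x=12 (N3, w=5) cum 245
  x=13 (N1, w=11) cum 256
  x=19 (N5, w=110) cum 366
⇒ x* = 12
y-coordinate, sorted with cumulative weight:
  y=0 (N3, w=5) cum 5
  y=1 (N4, w=90) cum 95
  y=13 (N1, w=11) cum 106
  y=14 (N2, w=150) cum 256  ← median
  y=18 (N5, w=110) cum 366
⇒ y* = 14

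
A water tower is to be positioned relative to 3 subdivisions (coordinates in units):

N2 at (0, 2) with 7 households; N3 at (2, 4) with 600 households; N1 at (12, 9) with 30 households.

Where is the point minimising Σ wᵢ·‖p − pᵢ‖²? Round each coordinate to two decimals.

(2.45, 4.21)

The minimiser of Σwᵢ‖p−pᵢ‖² is the weighted centroid p* = (Σwᵢpᵢ)/(Σwᵢ).
Σwᵢ = 637.
Σwᵢxᵢ = 7·0 + 600·2 + 30·12 = 1560.
Σwᵢyᵢ = 7·2 + 600·4 + 30·9 = 2684.
x* = 1560/637 = 2.45, y* = 2684/637 = 4.21.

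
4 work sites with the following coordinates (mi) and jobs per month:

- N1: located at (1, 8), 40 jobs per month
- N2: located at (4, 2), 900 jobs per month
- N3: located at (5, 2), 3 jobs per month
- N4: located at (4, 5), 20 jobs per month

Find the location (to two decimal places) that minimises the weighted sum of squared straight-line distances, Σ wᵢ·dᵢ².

(3.88, 2.31)

The minimiser of Σwᵢ‖p−pᵢ‖² is the weighted centroid p* = (Σwᵢpᵢ)/(Σwᵢ).
Σwᵢ = 963.
Σwᵢxᵢ = 40·1 + 900·4 + 3·5 + 20·4 = 3735.
Σwᵢyᵢ = 40·8 + 900·2 + 3·2 + 20·5 = 2226.
x* = 3735/963 = 3.88, y* = 2226/963 = 2.31.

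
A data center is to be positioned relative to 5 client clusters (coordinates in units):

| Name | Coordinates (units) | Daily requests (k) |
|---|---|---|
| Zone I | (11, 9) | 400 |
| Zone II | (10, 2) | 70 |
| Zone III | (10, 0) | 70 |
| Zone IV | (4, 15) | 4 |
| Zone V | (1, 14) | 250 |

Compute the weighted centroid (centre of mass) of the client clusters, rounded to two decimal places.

The minimiser of Σwᵢ‖p−pᵢ‖² is the weighted centroid p* = (Σwᵢpᵢ)/(Σwᵢ).
Σwᵢ = 794.
Σwᵢxᵢ = 400·11 + 70·10 + 70·10 + 4·4 + 250·1 = 6066.
Σwᵢyᵢ = 400·9 + 70·2 + 70·0 + 4·15 + 250·14 = 7300.
x* = 6066/794 = 7.64, y* = 7300/794 = 9.19.

(7.64, 9.19)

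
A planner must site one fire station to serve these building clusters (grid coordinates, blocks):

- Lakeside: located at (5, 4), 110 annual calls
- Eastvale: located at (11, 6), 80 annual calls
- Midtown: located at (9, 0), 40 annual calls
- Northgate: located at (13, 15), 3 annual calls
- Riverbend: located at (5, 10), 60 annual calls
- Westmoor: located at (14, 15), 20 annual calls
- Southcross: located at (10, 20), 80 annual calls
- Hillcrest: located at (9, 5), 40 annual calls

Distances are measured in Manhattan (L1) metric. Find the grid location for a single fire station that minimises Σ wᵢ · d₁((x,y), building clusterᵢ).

Manhattan distance separates: Σwᵢ(|x−xᵢ|+|y−yᵢ|) = Σwᵢ|x−xᵢ| + Σwᵢ|y−yᵢ|, so x and y are optimised independently as 1-D weighted medians.
Total weight W = 433; half = 216.5.
x-coordinate, sorted with cumulative weight:
  x=5 (Lakeside, w=110) cum 110
  x=5 (Riverbend, w=60) cum 170
  x=9 (Midtown, w=40) cum 210
  x=9 (Hillcrest, w=40) cum 250  ← median
  x=10 (Southcross, w=80) cum 330
  x=11 (Eastvale, w=80) cum 410
  x=13 (Northgate, w=3) cum 413
  x=14 (Westmoor, w=20) cum 433
⇒ x* = 9
y-coordinate, sorted with cumulative weight:
  y=0 (Midtown, w=40) cum 40
  y=4 (Lakeside, w=110) cum 150
  y=5 (Hillcrest, w=40) cum 190
  y=6 (Eastvale, w=80) cum 270  ← median
  y=10 (Riverbend, w=60) cum 330
  y=15 (Northgate, w=3) cum 333
  y=15 (Westmoor, w=20) cum 353
  y=20 (Southcross, w=80) cum 433
⇒ y* = 6

(9, 6)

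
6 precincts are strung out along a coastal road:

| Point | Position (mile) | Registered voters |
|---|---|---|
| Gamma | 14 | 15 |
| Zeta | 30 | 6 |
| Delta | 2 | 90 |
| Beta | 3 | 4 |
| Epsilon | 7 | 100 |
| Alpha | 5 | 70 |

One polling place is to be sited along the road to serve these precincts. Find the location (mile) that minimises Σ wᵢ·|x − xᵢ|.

x = 5

For a sum of weighted absolute distances on a line, the optimum is the weighted median (not the mean). Total weight W = 285; half-weight = 142.5.
Sort by position and accumulate weight:
  mile 2 (Delta, w=90) → cum 90
  mile 3 (Beta, w=4) → cum 94
  mile 5 (Alpha, w=70) → cum 164  ≥ 142.5 → median here
  mile 7 (Epsilon, w=100) → cum 264
  mile 14 (Gamma, w=15) → cum 279
  mile 30 (Zeta, w=6) → cum 285
Optimal location: mile 5.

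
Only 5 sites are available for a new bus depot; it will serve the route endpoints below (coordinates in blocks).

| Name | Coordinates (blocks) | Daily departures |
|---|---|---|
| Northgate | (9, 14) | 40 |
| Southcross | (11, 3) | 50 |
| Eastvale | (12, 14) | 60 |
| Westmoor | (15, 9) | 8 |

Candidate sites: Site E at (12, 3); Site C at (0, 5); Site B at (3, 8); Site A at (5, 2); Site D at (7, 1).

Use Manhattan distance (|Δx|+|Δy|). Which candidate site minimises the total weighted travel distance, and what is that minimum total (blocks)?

Total weighted distance at each candidate:
  Site E (12, 3): total = 1342
  Site C (0, 5): total = 2782
  Site B (3, 8): total = 2134
  Site A (5, 2): total = 2266
  Site D (7, 1): total = 2108
Minimum is at Site E with total 1342 blocks.

Site E, total 1342 blocks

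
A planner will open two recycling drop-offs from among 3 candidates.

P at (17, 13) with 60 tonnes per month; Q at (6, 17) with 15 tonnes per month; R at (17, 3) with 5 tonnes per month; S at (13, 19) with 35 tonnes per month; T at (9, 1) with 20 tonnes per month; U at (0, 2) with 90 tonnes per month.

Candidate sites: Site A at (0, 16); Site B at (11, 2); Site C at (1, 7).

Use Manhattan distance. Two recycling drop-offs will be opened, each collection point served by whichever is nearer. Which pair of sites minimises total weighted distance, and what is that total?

{Site B, Site C}, total 2545

Evaluate every pair (each demand assigned to the nearer of the two):
  {Site B, Site C}: total = 2545
  {Site A, Site B}: total = 2770
  {Site A, Site C}: total = 2785
Best pair: {Site B, Site C} with total 2545.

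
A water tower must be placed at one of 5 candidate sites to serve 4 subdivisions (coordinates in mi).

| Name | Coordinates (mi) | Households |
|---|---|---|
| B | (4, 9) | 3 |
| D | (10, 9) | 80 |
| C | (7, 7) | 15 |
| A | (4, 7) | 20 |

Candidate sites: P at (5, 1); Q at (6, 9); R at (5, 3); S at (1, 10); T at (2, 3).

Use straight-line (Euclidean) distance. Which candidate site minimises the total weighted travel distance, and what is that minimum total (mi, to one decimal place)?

Q, total 416.1 mi

Total weighted distance at each candidate:
  P (5, 1): total = 995.4
  Q (6, 9): total = 416.1
  R (5, 3): total = 792.6
  S (1, 10): total = 919.4
  T (2, 3): total = 1004.5
Minimum is at Q with total 416.1 mi.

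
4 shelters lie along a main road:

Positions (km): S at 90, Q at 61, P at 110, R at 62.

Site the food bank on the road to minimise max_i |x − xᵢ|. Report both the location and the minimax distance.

The 1-center on a line is the midpoint of the two extreme points: leftmost at 61, rightmost at 110.
Optimal location = (61 + 110)/2 = 85.5; maximum distance = (110 − 61)/2 = 24.5.

location 85.5, max distance 24.5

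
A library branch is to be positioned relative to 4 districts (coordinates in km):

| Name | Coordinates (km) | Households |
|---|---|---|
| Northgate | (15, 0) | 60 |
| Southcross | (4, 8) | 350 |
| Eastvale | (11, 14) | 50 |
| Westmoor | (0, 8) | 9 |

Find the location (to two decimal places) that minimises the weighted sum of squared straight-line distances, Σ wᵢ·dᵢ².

The minimiser of Σwᵢ‖p−pᵢ‖² is the weighted centroid p* = (Σwᵢpᵢ)/(Σwᵢ).
Σwᵢ = 469.
Σwᵢxᵢ = 60·15 + 350·4 + 50·11 + 9·0 = 2850.
Σwᵢyᵢ = 60·0 + 350·8 + 50·14 + 9·8 = 3572.
x* = 2850/469 = 6.08, y* = 3572/469 = 7.62.

(6.08, 7.62)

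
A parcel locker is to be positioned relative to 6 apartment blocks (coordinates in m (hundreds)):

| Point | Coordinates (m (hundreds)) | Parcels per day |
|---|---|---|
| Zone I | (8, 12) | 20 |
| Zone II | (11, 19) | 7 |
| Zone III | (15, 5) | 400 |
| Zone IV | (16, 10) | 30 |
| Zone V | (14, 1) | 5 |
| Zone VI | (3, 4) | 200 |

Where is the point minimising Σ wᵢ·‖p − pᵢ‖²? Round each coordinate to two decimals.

The minimiser of Σwᵢ‖p−pᵢ‖² is the weighted centroid p* = (Σwᵢpᵢ)/(Σwᵢ).
Σwᵢ = 662.
Σwᵢxᵢ = 20·8 + 7·11 + 400·15 + 30·16 + 5·14 + 200·3 = 7387.
Σwᵢyᵢ = 20·12 + 7·19 + 400·5 + 30·10 + 5·1 + 200·4 = 3478.
x* = 7387/662 = 11.16, y* = 3478/662 = 5.25.

(11.16, 5.25)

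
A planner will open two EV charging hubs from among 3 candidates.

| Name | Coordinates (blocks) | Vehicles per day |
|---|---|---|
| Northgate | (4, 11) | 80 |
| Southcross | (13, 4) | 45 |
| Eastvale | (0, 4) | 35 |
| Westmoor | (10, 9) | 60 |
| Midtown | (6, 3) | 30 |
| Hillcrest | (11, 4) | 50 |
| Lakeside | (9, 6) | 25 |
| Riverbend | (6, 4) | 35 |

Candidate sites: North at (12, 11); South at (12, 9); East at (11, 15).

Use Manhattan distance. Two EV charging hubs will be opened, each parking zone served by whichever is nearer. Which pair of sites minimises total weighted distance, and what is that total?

Evaluate every pair (each demand assigned to the nearer of the two):
  {North, South}: total = 2820
  {South, East}: total = 2980
  {North, East}: total = 3380
Best pair: {North, South} with total 2820.

{North, South}, total 2820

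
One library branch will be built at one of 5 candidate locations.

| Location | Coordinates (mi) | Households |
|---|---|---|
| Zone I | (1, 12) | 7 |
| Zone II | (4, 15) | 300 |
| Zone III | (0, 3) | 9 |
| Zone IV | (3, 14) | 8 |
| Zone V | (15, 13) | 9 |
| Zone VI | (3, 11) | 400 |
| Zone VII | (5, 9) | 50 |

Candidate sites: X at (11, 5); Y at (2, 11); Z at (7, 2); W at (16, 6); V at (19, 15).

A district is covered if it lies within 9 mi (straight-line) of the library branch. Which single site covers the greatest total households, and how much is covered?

Coverage radius r = 9 mi; a point is covered iff (Δx)²+(Δy)² ≤ 9² = 81.
  X (11, 5): covers {Zone V, Zone VII} → 59
  Y (2, 11): covers {Zone I, Zone II, Zone III, Zone IV, Zone VI, Zone VII} → 774
  Z (7, 2): covers {Zone III, Zone VII} → 59
  W (16, 6): covers {Zone V} → 9
  V (19, 15): covers {Zone V} → 9
Maximum coverage at Y: 774 households.

Y, covering 774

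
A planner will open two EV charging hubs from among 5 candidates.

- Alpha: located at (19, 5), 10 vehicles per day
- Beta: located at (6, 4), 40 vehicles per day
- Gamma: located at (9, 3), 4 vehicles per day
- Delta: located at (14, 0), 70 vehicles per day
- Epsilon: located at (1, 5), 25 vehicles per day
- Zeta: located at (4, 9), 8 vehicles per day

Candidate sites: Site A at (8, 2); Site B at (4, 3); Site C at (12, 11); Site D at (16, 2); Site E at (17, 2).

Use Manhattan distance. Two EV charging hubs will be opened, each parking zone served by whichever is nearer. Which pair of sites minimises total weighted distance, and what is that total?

{Site B, Site D}, total 653

Evaluate every pair (each demand assigned to the nearer of the two):
  {Site B, Site D}: total = 653
  {Site B, Site E}: total = 713
  {Site A, Site D}: total = 846
  {Site A, Site E}: total = 906
  {Site A, Site B}: total = 1001
  {Site A, Site C}: total = 1188
  {Site B, Site C}: total = 1353
  {Site C, Site D}: total = 1357
  {Site D, Site E}: total = 1444
  {Site C, Site E}: total = 1461
Best pair: {Site B, Site D} with total 653.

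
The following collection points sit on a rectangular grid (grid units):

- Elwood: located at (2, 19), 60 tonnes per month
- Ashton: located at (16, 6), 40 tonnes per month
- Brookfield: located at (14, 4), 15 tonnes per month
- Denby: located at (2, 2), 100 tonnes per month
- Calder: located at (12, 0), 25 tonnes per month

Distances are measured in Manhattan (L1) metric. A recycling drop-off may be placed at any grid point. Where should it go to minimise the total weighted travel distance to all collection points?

Manhattan distance separates: Σwᵢ(|x−xᵢ|+|y−yᵢ|) = Σwᵢ|x−xᵢ| + Σwᵢ|y−yᵢ|, so x and y are optimised independently as 1-D weighted medians.
Total weight W = 240; half = 120.
x-coordinate, sorted with cumulative weight:
  x=2 (Elwood, w=60) cum 60
  x=2 (Denby, w=100) cum 160  ← median
  x=12 (Calder, w=25) cum 185
  x=14 (Brookfield, w=15) cum 200
  x=16 (Ashton, w=40) cum 240
⇒ x* = 2
y-coordinate, sorted with cumulative weight:
  y=0 (Calder, w=25) cum 25
  y=2 (Denby, w=100) cum 125  ← median
  y=4 (Brookfield, w=15) cum 140
  y=6 (Ashton, w=40) cum 180
  y=19 (Elwood, w=60) cum 240
⇒ y* = 2

(2, 2)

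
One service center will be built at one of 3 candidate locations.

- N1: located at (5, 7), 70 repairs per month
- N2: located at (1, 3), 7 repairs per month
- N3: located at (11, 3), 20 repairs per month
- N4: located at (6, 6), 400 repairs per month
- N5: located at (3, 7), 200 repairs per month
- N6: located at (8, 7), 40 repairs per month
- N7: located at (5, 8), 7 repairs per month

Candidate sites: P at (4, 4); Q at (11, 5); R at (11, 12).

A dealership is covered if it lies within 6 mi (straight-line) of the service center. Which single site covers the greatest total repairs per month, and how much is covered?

Coverage radius r = 6 mi; a point is covered iff (Δx)²+(Δy)² ≤ 6² = 36.
  P (4, 4): covers {N1, N2, N4, N5, N6, N7} → 724
  Q (11, 5): covers {N3, N4, N6} → 460
  R (11, 12): covers {N6} → 40
Maximum coverage at P: 724 repairs per month.

P, covering 724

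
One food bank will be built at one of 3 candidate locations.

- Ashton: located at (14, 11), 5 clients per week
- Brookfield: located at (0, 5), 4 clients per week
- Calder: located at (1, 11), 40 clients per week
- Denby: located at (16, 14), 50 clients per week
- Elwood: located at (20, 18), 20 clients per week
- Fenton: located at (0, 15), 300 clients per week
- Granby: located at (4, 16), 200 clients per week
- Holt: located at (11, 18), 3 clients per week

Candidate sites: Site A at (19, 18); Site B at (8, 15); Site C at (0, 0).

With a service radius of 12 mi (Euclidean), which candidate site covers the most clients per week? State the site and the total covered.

Coverage radius r = 12 mi; a point is covered iff (Δx)²+(Δy)² ≤ 12² = 144.
  Site A (19, 18): covers {Ashton, Denby, Elwood, Holt} → 78
  Site B (8, 15): covers {Ashton, Calder, Denby, Fenton, Granby, Holt} → 598
  Site C (0, 0): covers {Brookfield, Calder} → 44
Maximum coverage at Site B: 598 clients per week.

Site B, covering 598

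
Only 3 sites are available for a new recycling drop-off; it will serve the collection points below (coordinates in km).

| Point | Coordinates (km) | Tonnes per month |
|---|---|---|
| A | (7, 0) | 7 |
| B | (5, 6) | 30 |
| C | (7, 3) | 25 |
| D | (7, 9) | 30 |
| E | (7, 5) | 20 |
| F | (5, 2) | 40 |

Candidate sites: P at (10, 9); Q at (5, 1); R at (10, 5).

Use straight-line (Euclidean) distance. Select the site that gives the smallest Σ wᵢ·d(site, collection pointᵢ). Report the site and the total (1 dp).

Total weighted distance at each candidate:
  P (10, 9): total = 943.1
  Q (5, 1): total = 613.2
  R (10, 5): total = 727.2
Minimum is at Q with total 613.2 km.

Q, total 613.2 km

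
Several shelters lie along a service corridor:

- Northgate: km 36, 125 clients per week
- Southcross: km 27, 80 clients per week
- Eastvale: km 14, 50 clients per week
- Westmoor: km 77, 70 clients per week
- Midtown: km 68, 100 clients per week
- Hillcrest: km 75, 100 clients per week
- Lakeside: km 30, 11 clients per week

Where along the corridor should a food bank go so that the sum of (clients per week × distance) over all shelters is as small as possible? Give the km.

For a sum of weighted absolute distances on a line, the optimum is the weighted median (not the mean). Total weight W = 536; half-weight = 268.
Sort by position and accumulate weight:
  km 14 (Eastvale, w=50) → cum 50
  km 27 (Southcross, w=80) → cum 130
  km 30 (Lakeside, w=11) → cum 141
  km 36 (Northgate, w=125) → cum 266
  km 68 (Midtown, w=100) → cum 366  ≥ 268 → median here
  km 75 (Hillcrest, w=100) → cum 466
  km 77 (Westmoor, w=70) → cum 536
Optimal location: km 68.

x = 68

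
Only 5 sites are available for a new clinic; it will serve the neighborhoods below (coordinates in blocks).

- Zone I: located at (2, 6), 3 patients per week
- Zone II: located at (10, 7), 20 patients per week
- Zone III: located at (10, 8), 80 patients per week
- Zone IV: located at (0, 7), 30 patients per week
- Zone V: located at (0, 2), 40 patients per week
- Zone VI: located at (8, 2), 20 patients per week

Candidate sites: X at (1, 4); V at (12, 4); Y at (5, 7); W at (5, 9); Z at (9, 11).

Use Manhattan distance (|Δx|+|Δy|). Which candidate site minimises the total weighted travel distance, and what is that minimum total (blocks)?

Total weighted distance at each candidate:
  X (1, 4): total = 1709
  V (12, 4): total = 1746
  Y (5, 7): total = 1302
  W (5, 9): total = 1528
  Z (9, 11): total = 1766
Minimum is at Y with total 1302 blocks.

Y, total 1302 blocks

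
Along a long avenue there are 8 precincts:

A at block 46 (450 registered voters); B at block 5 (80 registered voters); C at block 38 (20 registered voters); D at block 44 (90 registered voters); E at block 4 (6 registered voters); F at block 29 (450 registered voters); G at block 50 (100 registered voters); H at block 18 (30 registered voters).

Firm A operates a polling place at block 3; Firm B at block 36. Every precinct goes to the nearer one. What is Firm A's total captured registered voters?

The indifferent point is the midpoint (3+36)/2 = 19.5; precincts left of it (closer to Firm A at 3) go to Firm A, those right go to Firm B.
  E at 4 (w=6) → Firm A
  B at 5 (w=80) → Firm A
  H at 18 (w=30) → Firm A
  F at 29 (w=450) → Firm B
  C at 38 (w=20) → Firm B
  D at 44 (w=90) → Firm B
  A at 46 (w=450) → Firm B
  G at 50 (w=100) → Firm B
Firm A captures 116; Firm B captures 1110.

116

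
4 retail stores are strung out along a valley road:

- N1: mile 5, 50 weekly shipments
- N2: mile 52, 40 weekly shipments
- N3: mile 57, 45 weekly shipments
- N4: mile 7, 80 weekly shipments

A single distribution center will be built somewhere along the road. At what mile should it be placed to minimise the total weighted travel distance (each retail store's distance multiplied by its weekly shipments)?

x = 7

For a sum of weighted absolute distances on a line, the optimum is the weighted median (not the mean). Total weight W = 215; half-weight = 107.5.
Sort by position and accumulate weight:
  mile 5 (N1, w=50) → cum 50
  mile 7 (N4, w=80) → cum 130  ≥ 107.5 → median here
  mile 52 (N2, w=40) → cum 170
  mile 57 (N3, w=45) → cum 215
Optimal location: mile 7.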